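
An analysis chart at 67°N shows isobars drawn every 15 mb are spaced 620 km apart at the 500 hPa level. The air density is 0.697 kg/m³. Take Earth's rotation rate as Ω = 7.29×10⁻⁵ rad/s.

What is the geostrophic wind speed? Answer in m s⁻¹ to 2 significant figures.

26 m s⁻¹

Coriolis parameter at 67°N:
f = 2Ω sin φ = 2 × 7.29×10⁻⁵ × sin 67° = 1.34×10⁻⁴ s⁻¹
Pressure gradient: |∂P/∂n| = 1500 Pa / 620000 m = 2.42×10⁻³ Pa/m
Geostrophic balance (pressure-gradient force = Coriolis force):
V_g = (1/(fρ)) |∂P/∂n| = 2.42×10⁻³ / (1.34×10⁻⁴ × 0.697) = 25.9 m/s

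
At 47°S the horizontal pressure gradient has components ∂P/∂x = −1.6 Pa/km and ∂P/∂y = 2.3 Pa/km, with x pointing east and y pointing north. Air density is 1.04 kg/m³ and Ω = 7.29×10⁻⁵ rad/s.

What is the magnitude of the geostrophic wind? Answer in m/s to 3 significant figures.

Coriolis parameter at 47°S:
f = 2Ω sin φ = 2 × 7.29×10⁻⁵ × sin 47° = 1.07×10⁻⁴ s⁻¹
In the Southern Hemisphere f is negative: f = −1.07×10⁻⁴ s⁻¹.
Component geostrophic relations (x east, y north):
u_g = −(1/(fρ)) ∂P/∂y,  v_g = (1/(fρ)) ∂P/∂x
u_g = −(2.3×10⁻³)/(−1.07×10⁻⁴ × 1.04) = 20.7 m/s;  v_g = (−1.6×10⁻³)/(−1.07×10⁻⁴ × 1.04) = 14.4 m/s
|V_g| = √(u_g² + v_g²) = 25.3 m/s

25.3 m/s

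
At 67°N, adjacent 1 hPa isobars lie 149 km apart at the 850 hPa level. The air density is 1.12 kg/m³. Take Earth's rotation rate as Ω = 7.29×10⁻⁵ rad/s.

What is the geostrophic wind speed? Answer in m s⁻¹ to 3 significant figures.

Coriolis parameter at 67°N:
f = 2Ω sin φ = 2 × 7.29×10⁻⁵ × sin 67° = 1.34×10⁻⁴ s⁻¹
Pressure gradient: |∂P/∂n| = 100 Pa / 149000 m = 6.71×10⁻⁴ Pa/m
Geostrophic balance (pressure-gradient force = Coriolis force):
V_g = (1/(fρ)) |∂P/∂n| = 6.71×10⁻⁴ / (1.34×10⁻⁴ × 1.12) = 4.46 m/s

4.46 m s⁻¹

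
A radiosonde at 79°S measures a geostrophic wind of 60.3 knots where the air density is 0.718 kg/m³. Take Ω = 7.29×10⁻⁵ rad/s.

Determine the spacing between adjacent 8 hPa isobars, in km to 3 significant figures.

251 km

Coriolis parameter at 79°S:
f = 2Ω sin φ = 2 × 7.29×10⁻⁵ × sin 79° = 1.43×10⁻⁴ s⁻¹
Wind speed in SI: 60.3 knots = 31.0 m/s
Geostrophic balance rearranged: |∂P/∂n| = f ρ V_g
|∂P/∂n| = 1.43×10⁻⁴ × 0.718 × 31.0 = 3.19×10⁻³ Pa/m
Isobar spacing: Δn = ΔP/|∂P/∂n| = 800 Pa / 3.19×10⁻³ Pa/m = 250961 m ≈ 251 km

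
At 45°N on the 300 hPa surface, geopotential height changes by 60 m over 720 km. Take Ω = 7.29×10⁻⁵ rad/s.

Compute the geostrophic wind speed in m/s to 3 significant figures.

Coriolis parameter at 45°N:
f = 2Ω sin φ = 2 × 7.29×10⁻⁵ × sin 45° = 1.03×10⁻⁴ s⁻¹
Height gradient: |∂Z/∂n| = 60 m / 720000 m = 8.33×10⁻⁵
On a pressure surface, geostrophic balance gives V_g = (g/f)|∂Z/∂n|:
V_g = 9.81 × 8.33×10⁻⁵ / 1.03×10⁻⁴ = 7.93 m/s

7.93 m/s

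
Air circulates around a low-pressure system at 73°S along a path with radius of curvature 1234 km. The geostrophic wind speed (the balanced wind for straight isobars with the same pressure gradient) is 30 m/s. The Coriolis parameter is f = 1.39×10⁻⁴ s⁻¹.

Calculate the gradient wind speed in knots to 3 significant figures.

Around a low, centrifugal force acts outward with Coriolis, so pressure-gradient force balances both:
(1/ρ)|∂P/∂n| = fV + V²/R  →  V² + fR·V − fR·V_g = 0
With fR = 1.39×10⁻⁴ × 1234×10³ m = 172 m/s:
V = [−fR + √((fR)² + 4 fR V_g)]/2 = [−172 + √(172² + 4×172×30)]/2 = 26 m/s
Subgeostrophic (V < V_g = 30 m/s), as expected around a low.
Converting: 26 m/s × 1.944 = 50.6 knots

50.6 knots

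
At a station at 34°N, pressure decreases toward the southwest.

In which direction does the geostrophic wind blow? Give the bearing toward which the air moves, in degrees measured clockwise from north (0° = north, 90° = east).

The pressure-gradient force points toward the southwest (bearing 225°).
Geostrophic balance: in the Northern Hemisphere the Coriolis force deflects motion to the right, so the geostrophic wind blows 90° to the right of the pressure-gradient force (low pressure on the left).
Rotating 225° by 90° clockwise gives 315° — the wind blows toward the northwest.

315°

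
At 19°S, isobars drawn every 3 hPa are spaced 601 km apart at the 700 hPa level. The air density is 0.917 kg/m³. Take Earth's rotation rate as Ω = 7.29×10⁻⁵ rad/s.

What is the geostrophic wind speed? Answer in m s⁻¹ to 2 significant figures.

11 m s⁻¹

Coriolis parameter at 19°S:
f = 2Ω sin φ = 2 × 7.29×10⁻⁵ × sin 19° = 4.75×10⁻⁵ s⁻¹
Pressure gradient: |∂P/∂n| = 300 Pa / 601000 m = 4.99×10⁻⁴ Pa/m
Geostrophic balance (pressure-gradient force = Coriolis force):
V_g = (1/(fρ)) |∂P/∂n| = 4.99×10⁻⁴ / (4.75×10⁻⁵ × 0.917) = 11.5 m/s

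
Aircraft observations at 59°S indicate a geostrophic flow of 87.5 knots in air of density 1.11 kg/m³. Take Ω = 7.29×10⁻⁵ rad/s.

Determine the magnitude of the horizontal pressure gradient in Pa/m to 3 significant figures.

Coriolis parameter at 59°S:
f = 2Ω sin φ = 2 × 7.29×10⁻⁵ × sin 59° = 1.25×10⁻⁴ s⁻¹
Wind speed in SI: 87.5 knots = 45.0 m/s
Geostrophic balance rearranged: |∂P/∂n| = f ρ V_g
|∂P/∂n| = 1.25×10⁻⁴ × 1.11 × 45.0 = 6.24×10⁻³ Pa/m

6.24×10⁻³ Pa/m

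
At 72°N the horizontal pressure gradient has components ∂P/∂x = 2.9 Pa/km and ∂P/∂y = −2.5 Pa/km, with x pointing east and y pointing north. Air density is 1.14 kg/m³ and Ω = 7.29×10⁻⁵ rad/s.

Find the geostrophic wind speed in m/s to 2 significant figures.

24 m/s

Coriolis parameter at 72°N:
f = 2Ω sin φ = 2 × 7.29×10⁻⁵ × sin 72° = 1.39×10⁻⁴ s⁻¹
Component geostrophic relations (x east, y north):
u_g = −(1/(fρ)) ∂P/∂y,  v_g = (1/(fρ)) ∂P/∂x
u_g = −(−2.5×10⁻³)/(1.39×10⁻⁴ × 1.14) = 15.8 m/s;  v_g = (2.9×10⁻³)/(1.39×10⁻⁴ × 1.14) = 18.3 m/s
|V_g| = √(u_g² + v_g²) = 24.2 m/s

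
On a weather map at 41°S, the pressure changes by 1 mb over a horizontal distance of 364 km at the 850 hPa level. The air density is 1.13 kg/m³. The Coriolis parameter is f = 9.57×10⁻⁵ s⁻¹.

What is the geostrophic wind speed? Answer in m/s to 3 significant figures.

Pressure gradient: |∂P/∂n| = 100 Pa / 364000 m = 2.75×10⁻⁴ Pa/m
Geostrophic balance (pressure-gradient force = Coriolis force):
V_g = (1/(fρ)) |∂P/∂n| = 2.75×10⁻⁴ / (9.57×10⁻⁵ × 1.13) = 2.54 m/s

2.54 m/s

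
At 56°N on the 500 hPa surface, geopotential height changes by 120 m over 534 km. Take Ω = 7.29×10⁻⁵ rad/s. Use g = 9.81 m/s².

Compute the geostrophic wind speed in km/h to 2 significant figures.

66 km/h

Coriolis parameter at 56°N:
f = 2Ω sin φ = 2 × 7.29×10⁻⁵ × sin 56° = 1.21×10⁻⁴ s⁻¹
Height gradient: |∂Z/∂n| = 120 m / 534000 m = 2.25×10⁻⁴
On a pressure surface, geostrophic balance gives V_g = (g/f)|∂Z/∂n|:
V_g = 9.81 × 2.25×10⁻⁴ / 1.21×10⁻⁴ = 18.2 m/s
Converting: 18.2 m/s × 3.6 = 66 km/h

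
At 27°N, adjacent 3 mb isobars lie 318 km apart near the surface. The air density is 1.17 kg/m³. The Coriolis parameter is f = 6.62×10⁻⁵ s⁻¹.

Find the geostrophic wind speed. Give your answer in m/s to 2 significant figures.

Pressure gradient: |∂P/∂n| = 300 Pa / 318000 m = 9.43×10⁻⁴ Pa/m
Geostrophic balance (pressure-gradient force = Coriolis force):
V_g = (1/(fρ)) |∂P/∂n| = 9.43×10⁻⁴ / (6.62×10⁻⁵ × 1.17) = 12.2 m/s

12 m/s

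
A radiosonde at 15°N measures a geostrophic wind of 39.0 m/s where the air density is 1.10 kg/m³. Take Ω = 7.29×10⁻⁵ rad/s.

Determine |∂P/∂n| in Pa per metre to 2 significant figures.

1.6×10⁻³ Pa/m

Coriolis parameter at 15°N:
f = 2Ω sin φ = 2 × 7.29×10⁻⁵ × sin 15° = 3.77×10⁻⁵ s⁻¹
Geostrophic balance rearranged: |∂P/∂n| = f ρ V_g
|∂P/∂n| = 3.77×10⁻⁵ × 1.10 × 39.0 = 1.62×10⁻³ Pa/m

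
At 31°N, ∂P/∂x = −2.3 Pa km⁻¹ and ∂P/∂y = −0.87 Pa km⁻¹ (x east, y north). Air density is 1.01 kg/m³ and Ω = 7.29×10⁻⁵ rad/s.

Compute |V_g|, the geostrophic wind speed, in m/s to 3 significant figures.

32.4 m/s

Coriolis parameter at 31°N:
f = 2Ω sin φ = 2 × 7.29×10⁻⁵ × sin 31° = 7.51×10⁻⁵ s⁻¹
Component geostrophic relations (x east, y north):
u_g = −(1/(fρ)) ∂P/∂y,  v_g = (1/(fρ)) ∂P/∂x
u_g = −(−0.87×10⁻³)/(7.51×10⁻⁵ × 1.01) = 11.5 m/s;  v_g = (−2.3×10⁻³)/(7.51×10⁻⁵ × 1.01) = −30.3 m/s
|V_g| = √(u_g² + v_g²) = 32.4 m/s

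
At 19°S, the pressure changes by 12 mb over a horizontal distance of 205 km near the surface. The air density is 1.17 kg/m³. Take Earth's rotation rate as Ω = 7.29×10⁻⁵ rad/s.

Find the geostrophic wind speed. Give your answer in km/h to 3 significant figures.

379 km/h

Coriolis parameter at 19°S:
f = 2Ω sin φ = 2 × 7.29×10⁻⁵ × sin 19° = 4.75×10⁻⁵ s⁻¹
Pressure gradient: |∂P/∂n| = 1200 Pa / 205000 m = 5.85×10⁻³ Pa/m
Geostrophic balance (pressure-gradient force = Coriolis force):
V_g = (1/(fρ)) |∂P/∂n| = 5.85×10⁻³ / (4.75×10⁻⁵ × 1.17) = 105 m/s
Converting: 105 m/s × 3.6 = 379 km/h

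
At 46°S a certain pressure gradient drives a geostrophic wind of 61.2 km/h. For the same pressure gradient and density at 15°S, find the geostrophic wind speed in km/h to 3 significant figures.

170 km/h

With the same pressure gradient and density, V_g ∝ 1/f ∝ 1/sin φ.
V₂ = V₁ · sin φ₁ / sin φ₂ = 61.2 × sin 46° / sin 15°
V₂ = 61.2 × 0.7193/0.2588 = 170 km/h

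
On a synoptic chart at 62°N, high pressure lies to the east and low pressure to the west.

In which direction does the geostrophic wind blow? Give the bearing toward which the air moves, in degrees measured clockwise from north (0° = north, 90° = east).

The pressure-gradient force points toward the west (bearing 270°).
Geostrophic balance: in the Northern Hemisphere the Coriolis force deflects motion to the right, so the geostrophic wind blows 90° to the right of the pressure-gradient force (low pressure on the left).
Rotating 270° by 90° clockwise gives 000° — the wind blows toward the north.

000°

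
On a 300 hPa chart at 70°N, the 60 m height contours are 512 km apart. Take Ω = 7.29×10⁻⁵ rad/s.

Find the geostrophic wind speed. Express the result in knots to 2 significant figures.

16 knots

Coriolis parameter at 70°N:
f = 2Ω sin φ = 2 × 7.29×10⁻⁵ × sin 70° = 1.37×10⁻⁴ s⁻¹
Height gradient: |∂Z/∂n| = 60 m / 512000 m = 1.17×10⁻⁴
On a pressure surface, geostrophic balance gives V_g = (g/f)|∂Z/∂n|:
V_g = 9.81 × 1.17×10⁻⁴ / 1.37×10⁻⁴ = 8.39 m/s
Converting: 8.39 m/s × 1.944 = 16 knots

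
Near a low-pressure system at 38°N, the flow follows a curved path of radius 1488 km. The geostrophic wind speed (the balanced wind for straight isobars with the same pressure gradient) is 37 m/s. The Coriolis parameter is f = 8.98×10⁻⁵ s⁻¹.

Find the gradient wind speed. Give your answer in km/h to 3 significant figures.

109 km/h

Around a low, centrifugal force acts outward with Coriolis, so pressure-gradient force balances both:
(1/ρ)|∂P/∂n| = fV + V²/R  →  V² + fR·V − fR·V_g = 0
With fR = 8.98×10⁻⁵ × 1488×10³ m = 134 m/s:
V = [−fR + √((fR)² + 4 fR V_g)]/2 = [−134 + √(134² + 4×134×37)]/2 = 30.2 m/s
Subgeostrophic (V < V_g = 37 m/s), as expected around a low.
Converting: 30.2 m/s × 3.6 = 109 km/h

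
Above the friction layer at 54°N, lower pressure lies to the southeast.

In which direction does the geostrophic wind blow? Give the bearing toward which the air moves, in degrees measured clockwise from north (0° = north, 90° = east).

225°

The pressure-gradient force points toward the southeast (bearing 135°).
Geostrophic balance: in the Northern Hemisphere the Coriolis force deflects motion to the right, so the geostrophic wind blows 90° to the right of the pressure-gradient force (low pressure on the left).
Rotating 135° by 90° clockwise gives 225° — the wind blows toward the southwest.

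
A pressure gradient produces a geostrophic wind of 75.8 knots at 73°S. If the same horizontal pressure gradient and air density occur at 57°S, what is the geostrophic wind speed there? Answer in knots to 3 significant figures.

With the same pressure gradient and density, V_g ∝ 1/f ∝ 1/sin φ.
V₂ = V₁ · sin φ₁ / sin φ₂ = 75.8 × sin 73° / sin 57°
V₂ = 75.8 × 0.9563/0.8387 = 86.4 knots

86.4 knots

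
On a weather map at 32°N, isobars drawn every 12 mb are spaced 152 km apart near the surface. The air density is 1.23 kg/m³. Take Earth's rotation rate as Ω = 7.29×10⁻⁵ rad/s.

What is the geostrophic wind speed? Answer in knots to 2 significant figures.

Coriolis parameter at 32°N:
f = 2Ω sin φ = 2 × 7.29×10⁻⁵ × sin 32° = 7.73×10⁻⁵ s⁻¹
Pressure gradient: |∂P/∂n| = 1200 Pa / 152000 m = 7.89×10⁻³ Pa/m
Geostrophic balance (pressure-gradient force = Coriolis force):
V_g = (1/(fρ)) |∂P/∂n| = 7.89×10⁻³ / (7.73×10⁻⁵ × 1.23) = 83.1 m/s
Converting: 83.1 m/s × 1.944 = 160 knots

160 knots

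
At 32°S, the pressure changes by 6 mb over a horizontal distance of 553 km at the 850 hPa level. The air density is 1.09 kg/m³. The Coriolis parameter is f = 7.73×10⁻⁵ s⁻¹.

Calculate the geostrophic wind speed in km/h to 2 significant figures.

Pressure gradient: |∂P/∂n| = 600 Pa / 553000 m = 1.08×10⁻³ Pa/m
Geostrophic balance (pressure-gradient force = Coriolis force):
V_g = (1/(fρ)) |∂P/∂n| = 1.08×10⁻³ / (7.73×10⁻⁵ × 1.09) = 12.9 m/s
Converting: 12.9 m/s × 3.6 = 46 km/h

46 km/h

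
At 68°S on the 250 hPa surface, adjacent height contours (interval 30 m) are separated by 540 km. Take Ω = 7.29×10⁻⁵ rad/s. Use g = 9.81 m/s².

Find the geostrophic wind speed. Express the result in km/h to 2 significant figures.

15 km/h

Coriolis parameter at 68°S:
f = 2Ω sin φ = 2 × 7.29×10⁻⁵ × sin 68° = 1.35×10⁻⁴ s⁻¹
Height gradient: |∂Z/∂n| = 30 m / 540000 m = 5.56×10⁻⁵
On a pressure surface, geostrophic balance gives V_g = (g/f)|∂Z/∂n|:
V_g = 9.81 × 5.56×10⁻⁵ / 1.35×10⁻⁴ = 4.03 m/s
Converting: 4.03 m/s × 3.6 = 15 km/h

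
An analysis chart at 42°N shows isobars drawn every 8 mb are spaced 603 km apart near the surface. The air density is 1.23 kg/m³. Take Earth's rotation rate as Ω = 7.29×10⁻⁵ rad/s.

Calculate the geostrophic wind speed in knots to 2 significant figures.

21 knots

Coriolis parameter at 42°N:
f = 2Ω sin φ = 2 × 7.29×10⁻⁵ × sin 42° = 9.76×10⁻⁵ s⁻¹
Pressure gradient: |∂P/∂n| = 800 Pa / 603000 m = 1.33×10⁻³ Pa/m
Geostrophic balance (pressure-gradient force = Coriolis force):
V_g = (1/(fρ)) |∂P/∂n| = 1.33×10⁻³ / (9.76×10⁻⁵ × 1.23) = 11.1 m/s
Converting: 11.1 m/s × 1.944 = 21 knots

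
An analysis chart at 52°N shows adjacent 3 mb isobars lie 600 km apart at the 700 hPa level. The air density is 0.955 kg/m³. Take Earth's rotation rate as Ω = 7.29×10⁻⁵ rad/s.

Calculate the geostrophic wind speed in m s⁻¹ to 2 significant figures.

4.6 m s⁻¹

Coriolis parameter at 52°N:
f = 2Ω sin φ = 2 × 7.29×10⁻⁵ × sin 52° = 1.15×10⁻⁴ s⁻¹
Pressure gradient: |∂P/∂n| = 300 Pa / 600000 m = 5.00×10⁻⁴ Pa/m
Geostrophic balance (pressure-gradient force = Coriolis force):
V_g = (1/(fρ)) |∂P/∂n| = 5.00×10⁻⁴ / (1.15×10⁻⁴ × 0.955) = 4.56 m/s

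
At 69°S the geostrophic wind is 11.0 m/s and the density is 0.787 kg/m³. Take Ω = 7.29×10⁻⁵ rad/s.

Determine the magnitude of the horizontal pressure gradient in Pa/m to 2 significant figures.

Coriolis parameter at 69°S:
f = 2Ω sin φ = 2 × 7.29×10⁻⁵ × sin 69° = 1.36×10⁻⁴ s⁻¹
Geostrophic balance rearranged: |∂P/∂n| = f ρ V_g
|∂P/∂n| = 1.36×10⁻⁴ × 0.787 × 11.0 = 1.18×10⁻³ Pa/m

1.2×10⁻³ Pa/m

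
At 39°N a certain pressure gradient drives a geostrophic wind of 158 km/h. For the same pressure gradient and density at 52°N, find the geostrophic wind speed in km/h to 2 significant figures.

With the same pressure gradient and density, V_g ∝ 1/f ∝ 1/sin φ.
V₂ = V₁ · sin φ₁ / sin φ₂ = 158 × sin 39° / sin 52°
V₂ = 158 × 0.6293/0.7880 = 130 km/h

130 km/h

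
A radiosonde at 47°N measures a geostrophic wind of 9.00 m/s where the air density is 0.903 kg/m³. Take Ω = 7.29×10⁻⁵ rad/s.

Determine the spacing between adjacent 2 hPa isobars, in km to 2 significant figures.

Coriolis parameter at 47°N:
f = 2Ω sin φ = 2 × 7.29×10⁻⁵ × sin 47° = 1.07×10⁻⁴ s⁻¹
Geostrophic balance rearranged: |∂P/∂n| = f ρ V_g
|∂P/∂n| = 1.07×10⁻⁴ × 0.903 × 9.00 = 8.67×10⁻⁴ Pa/m
Isobar spacing: Δn = ΔP/|∂P/∂n| = 200 Pa / 8.67×10⁻⁴ Pa/m = 230789 m ≈ 230 km

230 km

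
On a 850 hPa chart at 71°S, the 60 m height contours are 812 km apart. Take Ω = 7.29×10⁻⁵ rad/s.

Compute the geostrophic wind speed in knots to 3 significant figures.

10.2 knots

Coriolis parameter at 71°S:
f = 2Ω sin φ = 2 × 7.29×10⁻⁵ × sin 71° = 1.38×10⁻⁴ s⁻¹
Height gradient: |∂Z/∂n| = 60 m / 812000 m = 7.39×10⁻⁵
On a pressure surface, geostrophic balance gives V_g = (g/f)|∂Z/∂n|:
V_g = 9.81 × 7.39×10⁻⁵ / 1.38×10⁻⁴ = 5.26 m/s
Converting: 5.26 m/s × 1.944 = 10.2 knots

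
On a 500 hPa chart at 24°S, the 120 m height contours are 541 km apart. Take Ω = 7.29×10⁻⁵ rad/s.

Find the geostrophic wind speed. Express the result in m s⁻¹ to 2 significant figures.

37 m s⁻¹

Coriolis parameter at 24°S:
f = 2Ω sin φ = 2 × 7.29×10⁻⁵ × sin 24° = 5.93×10⁻⁵ s⁻¹
Height gradient: |∂Z/∂n| = 120 m / 541000 m = 2.22×10⁻⁴
On a pressure surface, geostrophic balance gives V_g = (g/f)|∂Z/∂n|:
V_g = 9.81 × 2.22×10⁻⁴ / 5.93×10⁻⁵ = 36.7 m/s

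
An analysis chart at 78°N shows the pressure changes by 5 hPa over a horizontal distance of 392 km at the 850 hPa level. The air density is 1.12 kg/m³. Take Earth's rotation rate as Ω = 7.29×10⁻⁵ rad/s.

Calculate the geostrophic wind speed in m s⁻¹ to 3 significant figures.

7.99 m s⁻¹

Coriolis parameter at 78°N:
f = 2Ω sin φ = 2 × 7.29×10⁻⁵ × sin 78° = 1.43×10⁻⁴ s⁻¹
Pressure gradient: |∂P/∂n| = 500 Pa / 392000 m = 1.28×10⁻³ Pa/m
Geostrophic balance (pressure-gradient force = Coriolis force):
V_g = (1/(fρ)) |∂P/∂n| = 1.28×10⁻³ / (1.43×10⁻⁴ × 1.12) = 7.99 m/s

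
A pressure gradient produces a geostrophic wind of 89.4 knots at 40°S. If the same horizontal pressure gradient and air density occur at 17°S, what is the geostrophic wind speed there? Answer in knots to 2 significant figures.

With the same pressure gradient and density, V_g ∝ 1/f ∝ 1/sin φ.
V₂ = V₁ · sin φ₁ / sin φ₂ = 89.4 × sin 40° / sin 17°
V₂ = 89.4 × 0.6428/0.2924 = 200 knots

200 knots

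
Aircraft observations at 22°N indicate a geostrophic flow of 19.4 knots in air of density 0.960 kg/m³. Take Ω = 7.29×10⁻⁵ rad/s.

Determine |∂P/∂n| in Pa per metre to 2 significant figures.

5.2×10⁻⁴ Pa/m

Coriolis parameter at 22°N:
f = 2Ω sin φ = 2 × 7.29×10⁻⁵ × sin 22° = 5.46×10⁻⁵ s⁻¹
Wind speed in SI: 19.4 knots = 9.98 m/s
Geostrophic balance rearranged: |∂P/∂n| = f ρ V_g
|∂P/∂n| = 5.46×10⁻⁵ × 0.960 × 9.98 = 5.23×10⁻⁴ Pa/m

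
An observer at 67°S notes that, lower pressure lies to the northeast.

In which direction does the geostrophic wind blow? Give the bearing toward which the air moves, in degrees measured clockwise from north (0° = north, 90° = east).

The pressure-gradient force points toward the northeast (bearing 045°).
Geostrophic balance: in the Southern Hemisphere the Coriolis force deflects motion to the left, so the geostrophic wind blows 90° to the left of the pressure-gradient force (low pressure on the right).
Rotating 045° by 90° counterclockwise gives 315° — the wind blows toward the northwest.

315°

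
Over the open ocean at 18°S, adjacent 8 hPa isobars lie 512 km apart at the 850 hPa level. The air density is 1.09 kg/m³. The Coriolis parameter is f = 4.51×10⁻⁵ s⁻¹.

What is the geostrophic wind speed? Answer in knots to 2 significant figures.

62 knots

Pressure gradient: |∂P/∂n| = 800 Pa / 512000 m = 1.56×10⁻³ Pa/m
Geostrophic balance (pressure-gradient force = Coriolis force):
V_g = (1/(fρ)) |∂P/∂n| = 1.56×10⁻³ / (4.51×10⁻⁵ × 1.09) = 31.8 m/s
Converting: 31.8 m/s × 1.944 = 62 knots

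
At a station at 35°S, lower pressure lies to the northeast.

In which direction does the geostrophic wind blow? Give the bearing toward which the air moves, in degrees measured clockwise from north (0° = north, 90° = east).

315°

The pressure-gradient force points toward the northeast (bearing 045°).
Geostrophic balance: in the Southern Hemisphere the Coriolis force deflects motion to the left, so the geostrophic wind blows 90° to the left of the pressure-gradient force (low pressure on the right).
Rotating 045° by 90° counterclockwise gives 315° — the wind blows toward the northwest.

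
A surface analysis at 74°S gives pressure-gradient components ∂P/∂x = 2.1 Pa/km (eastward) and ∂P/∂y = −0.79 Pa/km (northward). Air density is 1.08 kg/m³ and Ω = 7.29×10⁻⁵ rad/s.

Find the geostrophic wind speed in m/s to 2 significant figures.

15 m/s

Coriolis parameter at 74°S:
f = 2Ω sin φ = 2 × 7.29×10⁻⁵ × sin 74° = 1.40×10⁻⁴ s⁻¹
In the Southern Hemisphere f is negative: f = −1.40×10⁻⁴ s⁻¹.
Component geostrophic relations (x east, y north):
u_g = −(1/(fρ)) ∂P/∂y,  v_g = (1/(fρ)) ∂P/∂x
u_g = −(−0.79×10⁻³)/(−1.40×10⁻⁴ × 1.08) = −5.22 m/s;  v_g = (2.1×10⁻³)/(−1.40×10⁻⁴ × 1.08) = −13.9 m/s
|V_g| = √(u_g² + v_g²) = 14.8 m/s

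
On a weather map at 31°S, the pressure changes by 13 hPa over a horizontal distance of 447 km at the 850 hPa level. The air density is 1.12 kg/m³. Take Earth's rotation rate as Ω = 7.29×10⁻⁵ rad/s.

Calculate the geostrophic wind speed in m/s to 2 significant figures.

Coriolis parameter at 31°S:
f = 2Ω sin φ = 2 × 7.29×10⁻⁵ × sin 31° = 7.51×10⁻⁵ s⁻¹
Pressure gradient: |∂P/∂n| = 1300 Pa / 447000 m = 2.91×10⁻³ Pa/m
Geostrophic balance (pressure-gradient force = Coriolis force):
V_g = (1/(fρ)) |∂P/∂n| = 2.91×10⁻³ / (7.51×10⁻⁵ × 1.12) = 34.6 m/s

35 m/s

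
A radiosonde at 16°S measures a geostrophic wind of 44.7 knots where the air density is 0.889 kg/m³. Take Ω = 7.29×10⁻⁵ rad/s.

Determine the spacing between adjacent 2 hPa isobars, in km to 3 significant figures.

243 km

Coriolis parameter at 16°S:
f = 2Ω sin φ = 2 × 7.29×10⁻⁵ × sin 16° = 4.02×10⁻⁵ s⁻¹
Wind speed in SI: 44.7 knots = 23.0 m/s
Geostrophic balance rearranged: |∂P/∂n| = f ρ V_g
|∂P/∂n| = 4.02×10⁻⁵ × 0.889 × 23.0 = 8.22×10⁻⁴ Pa/m
Isobar spacing: Δn = ΔP/|∂P/∂n| = 200 Pa / 8.22×10⁻⁴ Pa/m = 243437 m ≈ 243 km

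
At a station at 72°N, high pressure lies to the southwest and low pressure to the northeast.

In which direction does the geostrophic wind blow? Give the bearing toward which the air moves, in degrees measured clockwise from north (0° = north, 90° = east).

135°

The pressure-gradient force points toward the northeast (bearing 045°).
Geostrophic balance: in the Northern Hemisphere the Coriolis force deflects motion to the right, so the geostrophic wind blows 90° to the right of the pressure-gradient force (low pressure on the left).
Rotating 045° by 90° clockwise gives 135° — the wind blows toward the southeast.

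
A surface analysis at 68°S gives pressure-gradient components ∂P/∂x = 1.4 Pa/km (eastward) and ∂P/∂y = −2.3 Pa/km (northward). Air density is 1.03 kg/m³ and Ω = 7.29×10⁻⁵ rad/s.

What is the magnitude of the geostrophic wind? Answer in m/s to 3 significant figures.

Coriolis parameter at 68°S:
f = 2Ω sin φ = 2 × 7.29×10⁻⁵ × sin 68° = 1.35×10⁻⁴ s⁻¹
In the Southern Hemisphere f is negative: f = −1.35×10⁻⁴ s⁻¹.
Component geostrophic relations (x east, y north):
u_g = −(1/(fρ)) ∂P/∂y,  v_g = (1/(fρ)) ∂P/∂x
u_g = −(−2.3×10⁻³)/(−1.35×10⁻⁴ × 1.03) = −16.5 m/s;  v_g = (1.4×10⁻³)/(−1.35×10⁻⁴ × 1.03) = −10.1 m/s
|V_g| = √(u_g² + v_g²) = 19.3 m/s

19.3 m/s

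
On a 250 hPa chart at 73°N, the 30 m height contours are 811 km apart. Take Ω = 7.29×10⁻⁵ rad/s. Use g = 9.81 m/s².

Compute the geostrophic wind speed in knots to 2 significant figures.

Coriolis parameter at 73°N:
f = 2Ω sin φ = 2 × 7.29×10⁻⁵ × sin 73° = 1.39×10⁻⁴ s⁻¹
Height gradient: |∂Z/∂n| = 30 m / 811000 m = 3.70×10⁻⁵
On a pressure surface, geostrophic balance gives V_g = (g/f)|∂Z/∂n|:
V_g = 9.81 × 3.70×10⁻⁵ / 1.39×10⁻⁴ = 2.60 m/s
Converting: 2.60 m/s × 1.944 = 5.1 knots

5.1 knots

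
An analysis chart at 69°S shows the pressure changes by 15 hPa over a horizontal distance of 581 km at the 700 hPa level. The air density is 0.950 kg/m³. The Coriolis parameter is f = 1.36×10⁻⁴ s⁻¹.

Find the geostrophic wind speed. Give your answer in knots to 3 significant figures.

38.8 knots

Pressure gradient: |∂P/∂n| = 1500 Pa / 581000 m = 2.58×10⁻³ Pa/m
Geostrophic balance (pressure-gradient force = Coriolis force):
V_g = (1/(fρ)) |∂P/∂n| = 2.58×10⁻³ / (1.36×10⁻⁴ × 0.950) = 20.0 m/s
Converting: 20.0 m/s × 1.944 = 38.8 knots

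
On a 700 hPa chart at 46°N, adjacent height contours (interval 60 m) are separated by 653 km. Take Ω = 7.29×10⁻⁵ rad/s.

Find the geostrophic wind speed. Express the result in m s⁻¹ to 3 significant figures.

8.59 m s⁻¹

Coriolis parameter at 46°N:
f = 2Ω sin φ = 2 × 7.29×10⁻⁵ × sin 46° = 1.05×10⁻⁴ s⁻¹
Height gradient: |∂Z/∂n| = 60 m / 653000 m = 9.19×10⁻⁵
On a pressure surface, geostrophic balance gives V_g = (g/f)|∂Z/∂n|:
V_g = 9.81 × 9.19×10⁻⁵ / 1.05×10⁻⁴ = 8.59 m/s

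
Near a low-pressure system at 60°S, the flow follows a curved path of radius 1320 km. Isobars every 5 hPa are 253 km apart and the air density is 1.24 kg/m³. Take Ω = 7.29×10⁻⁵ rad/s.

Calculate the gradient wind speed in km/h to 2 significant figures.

Coriolis parameter at 60°S:
f = 2Ω sin φ = 2 × 7.29×10⁻⁵ × sin 60° = 1.26×10⁻⁴ s⁻¹
Pressure gradient: |∂P/∂n| = 500 Pa / 253000 m = 1.98×10⁻³ Pa/m
Geostrophic speed: V_g = |∂P/∂n|/(fρ) = 1.98×10⁻³/(1.26×10⁻⁴ × 1.24) = 12.6 m/s
Around a low, centrifugal force acts outward with Coriolis, so pressure-gradient force balances both:
(1/ρ)|∂P/∂n| = fV + V²/R  →  V² + fR·V − fR·V_g = 0
With fR = 1.26×10⁻⁴ × 1320×10³ m = 167 m/s:
V = [−fR + √((fR)² + 4 fR V_g)]/2 = [−167 + √(167² + 4×167×12.6)]/2 = 11.8 m/s
Subgeostrophic (V < V_g = 12.6 m/s), as expected around a low.
Converting: 11.8 m/s × 3.6 = 42 km/h

42 km/h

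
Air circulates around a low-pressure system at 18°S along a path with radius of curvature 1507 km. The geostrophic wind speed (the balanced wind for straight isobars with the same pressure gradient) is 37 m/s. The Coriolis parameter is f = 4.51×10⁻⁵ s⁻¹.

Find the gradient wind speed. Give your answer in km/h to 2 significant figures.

96 km/h

Around a low, centrifugal force acts outward with Coriolis, so pressure-gradient force balances both:
(1/ρ)|∂P/∂n| = fV + V²/R  →  V² + fR·V − fR·V_g = 0
With fR = 4.51×10⁻⁵ × 1507×10³ m = 68.0 m/s:
V = [−fR + √((fR)² + 4 fR V_g)]/2 = [−68.0 + √(68.0² + 4×68.0×37)]/2 = 26.6 m/s
Subgeostrophic (V < V_g = 37 m/s), as expected around a low.
Converting: 26.6 m/s × 3.6 = 96 km/h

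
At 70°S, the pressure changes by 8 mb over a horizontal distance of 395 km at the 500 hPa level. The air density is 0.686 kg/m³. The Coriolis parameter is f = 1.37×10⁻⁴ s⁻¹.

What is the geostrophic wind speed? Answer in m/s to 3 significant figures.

Pressure gradient: |∂P/∂n| = 800 Pa / 395000 m = 2.03×10⁻³ Pa/m
Geostrophic balance (pressure-gradient force = Coriolis force):
V_g = (1/(fρ)) |∂P/∂n| = 2.03×10⁻³ / (1.37×10⁻⁴ × 0.686) = 21.6 m/s

21.6 m/s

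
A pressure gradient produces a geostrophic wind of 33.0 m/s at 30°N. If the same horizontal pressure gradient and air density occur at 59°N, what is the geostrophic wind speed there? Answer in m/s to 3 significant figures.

With the same pressure gradient and density, V_g ∝ 1/f ∝ 1/sin φ.
V₂ = V₁ · sin φ₁ / sin φ₂ = 33.0 × sin 30° / sin 59°
V₂ = 33.0 × 0.5000/0.8572 = 19.2 m/s

19.2 m/s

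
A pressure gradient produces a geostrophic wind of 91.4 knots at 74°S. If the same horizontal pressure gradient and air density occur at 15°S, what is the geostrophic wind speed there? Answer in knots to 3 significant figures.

339 knots

With the same pressure gradient and density, V_g ∝ 1/f ∝ 1/sin φ.
V₂ = V₁ · sin φ₁ / sin φ₂ = 91.4 × sin 74° / sin 15°
V₂ = 91.4 × 0.9613/0.2588 = 339 knots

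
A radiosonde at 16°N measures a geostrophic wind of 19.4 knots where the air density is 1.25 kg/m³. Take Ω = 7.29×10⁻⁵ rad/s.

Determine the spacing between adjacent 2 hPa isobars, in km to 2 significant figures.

Coriolis parameter at 16°N:
f = 2Ω sin φ = 2 × 7.29×10⁻⁵ × sin 16° = 4.02×10⁻⁵ s⁻¹
Wind speed in SI: 19.4 knots = 9.98 m/s
Geostrophic balance rearranged: |∂P/∂n| = f ρ V_g
|∂P/∂n| = 4.02×10⁻⁵ × 1.25 × 9.98 = 5.01×10⁻⁴ Pa/m
Isobar spacing: Δn = ΔP/|∂P/∂n| = 200 Pa / 5.01×10⁻⁴ Pa/m = 398919 m ≈ 400 km

400 km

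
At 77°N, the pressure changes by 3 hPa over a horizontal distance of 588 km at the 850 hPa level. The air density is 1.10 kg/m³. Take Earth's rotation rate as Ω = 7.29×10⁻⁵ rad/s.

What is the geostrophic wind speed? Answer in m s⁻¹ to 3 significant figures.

3.26 m s⁻¹

Coriolis parameter at 77°N:
f = 2Ω sin φ = 2 × 7.29×10⁻⁵ × sin 77° = 1.42×10⁻⁴ s⁻¹
Pressure gradient: |∂P/∂n| = 300 Pa / 588000 m = 5.10×10⁻⁴ Pa/m
Geostrophic balance (pressure-gradient force = Coriolis force):
V_g = (1/(fρ)) |∂P/∂n| = 5.10×10⁻⁴ / (1.42×10⁻⁴ × 1.10) = 3.26 m/s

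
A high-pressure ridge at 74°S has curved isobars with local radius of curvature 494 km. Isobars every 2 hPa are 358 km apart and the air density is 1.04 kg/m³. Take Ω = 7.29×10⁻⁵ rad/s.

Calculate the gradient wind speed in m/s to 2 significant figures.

Coriolis parameter at 74°S:
f = 2Ω sin φ = 2 × 7.29×10⁻⁵ × sin 74° = 1.40×10⁻⁴ s⁻¹
Pressure gradient: |∂P/∂n| = 200 Pa / 358000 m = 5.59×10⁻⁴ Pa/m
Geostrophic speed: V_g = |∂P/∂n|/(fρ) = 5.59×10⁻⁴/(1.40×10⁻⁴ × 1.04) = 3.83 m/s
Around a high, pressure-gradient force acts outward with centrifugal, so Coriolis balances both:
fV = (1/ρ)|∂P/∂n| + V²/R  →  V² − fR·V + fR·V_g = 0
With fR = 1.40×10⁻⁴ × 494×10³ m = 69.2 m/s:
V = [fR − √((fR)² − 4 fR V_g)]/2 = [69.2 − √(69.2² − 4×69.2×3.83)]/2 = 4.07 m/s
Supergeostrophic (V > V_g = 3.83 m/s), as expected around a high.

4.1 m/s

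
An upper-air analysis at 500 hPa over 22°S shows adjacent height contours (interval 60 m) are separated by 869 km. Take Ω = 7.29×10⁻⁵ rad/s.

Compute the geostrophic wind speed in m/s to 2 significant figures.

Coriolis parameter at 22°S:
f = 2Ω sin φ = 2 × 7.29×10⁻⁵ × sin 22° = 5.46×10⁻⁵ s⁻¹
Height gradient: |∂Z/∂n| = 60 m / 869000 m = 6.90×10⁻⁵
On a pressure surface, geostrophic balance gives V_g = (g/f)|∂Z/∂n|:
V_g = 9.81 × 6.90×10⁻⁵ / 5.46×10⁻⁵ = 12.4 m/s

12 m/s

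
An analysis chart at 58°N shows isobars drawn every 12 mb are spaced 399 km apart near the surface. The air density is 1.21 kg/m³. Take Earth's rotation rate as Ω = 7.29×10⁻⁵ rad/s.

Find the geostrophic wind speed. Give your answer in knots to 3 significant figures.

Coriolis parameter at 58°N:
f = 2Ω sin φ = 2 × 7.29×10⁻⁵ × sin 58° = 1.24×10⁻⁴ s⁻¹
Pressure gradient: |∂P/∂n| = 1200 Pa / 399000 m = 3.01×10⁻³ Pa/m
Geostrophic balance (pressure-gradient force = Coriolis force):
V_g = (1/(fρ)) |∂P/∂n| = 3.01×10⁻³ / (1.24×10⁻⁴ × 1.21) = 20.1 m/s
Converting: 20.1 m/s × 1.944 = 39.1 knots

39.1 knots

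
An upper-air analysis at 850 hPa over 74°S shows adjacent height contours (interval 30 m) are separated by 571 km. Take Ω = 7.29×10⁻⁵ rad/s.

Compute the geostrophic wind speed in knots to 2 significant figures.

7.1 knots

Coriolis parameter at 74°S:
f = 2Ω sin φ = 2 × 7.29×10⁻⁵ × sin 74° = 1.40×10⁻⁴ s⁻¹
Height gradient: |∂Z/∂n| = 30 m / 571000 m = 5.25×10⁻⁵
On a pressure surface, geostrophic balance gives V_g = (g/f)|∂Z/∂n|:
V_g = 9.81 × 5.25×10⁻⁵ / 1.40×10⁻⁴ = 3.68 m/s
Converting: 3.68 m/s × 1.944 = 7.1 knots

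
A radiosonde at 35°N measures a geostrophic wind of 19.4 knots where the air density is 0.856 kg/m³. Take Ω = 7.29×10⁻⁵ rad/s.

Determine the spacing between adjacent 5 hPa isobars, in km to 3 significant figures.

700 km

Coriolis parameter at 35°N:
f = 2Ω sin φ = 2 × 7.29×10⁻⁵ × sin 35° = 8.36×10⁻⁵ s⁻¹
Wind speed in SI: 19.4 knots = 9.98 m/s
Geostrophic balance rearranged: |∂P/∂n| = f ρ V_g
|∂P/∂n| = 8.36×10⁻⁵ × 0.856 × 9.98 = 7.14×10⁻⁴ Pa/m
Isobar spacing: Δn = ΔP/|∂P/∂n| = 500 Pa / 7.14×10⁻⁴ Pa/m = 699854 m ≈ 700 km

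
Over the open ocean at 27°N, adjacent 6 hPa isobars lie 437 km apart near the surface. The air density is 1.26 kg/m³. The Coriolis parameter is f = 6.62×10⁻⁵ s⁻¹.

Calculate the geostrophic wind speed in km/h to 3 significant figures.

59.3 km/h

Pressure gradient: |∂P/∂n| = 600 Pa / 437000 m = 1.37×10⁻³ Pa/m
Geostrophic balance (pressure-gradient force = Coriolis force):
V_g = (1/(fρ)) |∂P/∂n| = 1.37×10⁻³ / (6.62×10⁻⁵ × 1.26) = 16.5 m/s
Converting: 16.5 m/s × 3.6 = 59.3 km/h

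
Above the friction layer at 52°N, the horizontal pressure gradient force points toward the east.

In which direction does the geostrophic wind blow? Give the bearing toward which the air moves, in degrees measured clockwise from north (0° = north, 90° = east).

The pressure-gradient force points toward the east (bearing 090°).
Geostrophic balance: in the Northern Hemisphere the Coriolis force deflects motion to the right, so the geostrophic wind blows 90° to the right of the pressure-gradient force (low pressure on the left).
Rotating 090° by 90° clockwise gives 180° — the wind blows toward the south.

180°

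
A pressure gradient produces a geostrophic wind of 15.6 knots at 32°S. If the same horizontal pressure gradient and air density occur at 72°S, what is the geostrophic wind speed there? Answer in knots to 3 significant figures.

8.69 knots

With the same pressure gradient and density, V_g ∝ 1/f ∝ 1/sin φ.
V₂ = V₁ · sin φ₁ / sin φ₂ = 15.6 × sin 32° / sin 72°
V₂ = 15.6 × 0.5299/0.9511 = 8.69 knots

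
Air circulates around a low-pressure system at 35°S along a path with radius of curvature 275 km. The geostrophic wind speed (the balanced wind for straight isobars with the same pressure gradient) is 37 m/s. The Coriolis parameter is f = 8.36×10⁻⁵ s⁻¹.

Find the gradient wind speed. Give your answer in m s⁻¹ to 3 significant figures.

Around a low, centrifugal force acts outward with Coriolis, so pressure-gradient force balances both:
(1/ρ)|∂P/∂n| = fV + V²/R  →  V² + fR·V − fR·V_g = 0
With fR = 8.36×10⁻⁵ × 275×10³ m = 23.0 m/s:
V = [−fR + √((fR)² + 4 fR V_g)]/2 = [−23.0 + √(23.0² + 4×23.0×37)]/2 = 19.9 m/s
Subgeostrophic (V < V_g = 37 m/s), as expected around a low.

19.9 m s⁻¹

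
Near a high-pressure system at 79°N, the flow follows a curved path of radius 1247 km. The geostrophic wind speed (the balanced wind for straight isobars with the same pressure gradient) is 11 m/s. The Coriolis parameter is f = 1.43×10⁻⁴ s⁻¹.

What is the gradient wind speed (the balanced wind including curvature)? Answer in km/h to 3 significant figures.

Around a high, pressure-gradient force acts outward with centrifugal, so Coriolis balances both:
fV = (1/ρ)|∂P/∂n| + V²/R  →  V² − fR·V + fR·V_g = 0
With fR = 1.43×10⁻⁴ × 1247×10³ m = 178 m/s:
V = [fR − √((fR)² − 4 fR V_g)]/2 = [178 − √(178² − 4×178×11)]/2 = 11.8 m/s
Supergeostrophic (V > V_g = 11 m/s), as expected around a high.
Converting: 11.8 m/s × 3.6 = 42.4 km/h

42.4 km/h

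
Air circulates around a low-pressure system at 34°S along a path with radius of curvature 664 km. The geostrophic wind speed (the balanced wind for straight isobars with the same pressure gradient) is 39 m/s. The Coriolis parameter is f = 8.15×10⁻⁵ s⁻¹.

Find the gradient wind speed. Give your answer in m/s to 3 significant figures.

26.3 m/s

Around a low, centrifugal force acts outward with Coriolis, so pressure-gradient force balances both:
(1/ρ)|∂P/∂n| = fV + V²/R  →  V² + fR·V − fR·V_g = 0
With fR = 8.15×10⁻⁵ × 664×10³ m = 54.1 m/s:
V = [−fR + √((fR)² + 4 fR V_g)]/2 = [−54.1 + √(54.1² + 4×54.1×39)]/2 = 26.3 m/s
Subgeostrophic (V < V_g = 39 m/s), as expected around a low.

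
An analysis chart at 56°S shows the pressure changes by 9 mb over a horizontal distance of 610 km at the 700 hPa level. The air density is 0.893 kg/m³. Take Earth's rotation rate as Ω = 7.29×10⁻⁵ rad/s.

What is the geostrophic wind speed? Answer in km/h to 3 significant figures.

49.2 km/h

Coriolis parameter at 56°S:
f = 2Ω sin φ = 2 × 7.29×10⁻⁵ × sin 56° = 1.21×10⁻⁴ s⁻¹
Pressure gradient: |∂P/∂n| = 900 Pa / 610000 m = 1.48×10⁻³ Pa/m
Geostrophic balance (pressure-gradient force = Coriolis force):
V_g = (1/(fρ)) |∂P/∂n| = 1.48×10⁻³ / (1.21×10⁻⁴ × 0.893) = 13.7 m/s
Converting: 13.7 m/s × 3.6 = 49.2 km/h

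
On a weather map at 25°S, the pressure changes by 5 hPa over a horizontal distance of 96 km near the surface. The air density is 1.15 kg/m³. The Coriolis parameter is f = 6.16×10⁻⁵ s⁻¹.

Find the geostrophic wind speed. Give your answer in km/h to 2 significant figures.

Pressure gradient: |∂P/∂n| = 500 Pa / 96000 m = 5.21×10⁻³ Pa/m
Geostrophic balance (pressure-gradient force = Coriolis force):
V_g = (1/(fρ)) |∂P/∂n| = 5.21×10⁻³ / (6.16×10⁻⁵ × 1.15) = 73.5 m/s
Converting: 73.5 m/s × 3.6 = 260 km/h

260 km/h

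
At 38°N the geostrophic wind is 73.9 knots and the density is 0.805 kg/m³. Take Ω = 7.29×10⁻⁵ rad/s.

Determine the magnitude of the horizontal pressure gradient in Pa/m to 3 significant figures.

2.75×10⁻³ Pa/m

Coriolis parameter at 38°N:
f = 2Ω sin φ = 2 × 7.29×10⁻⁵ × sin 38° = 8.98×10⁻⁵ s⁻¹
Wind speed in SI: 73.9 knots = 38.0 m/s
Geostrophic balance rearranged: |∂P/∂n| = f ρ V_g
|∂P/∂n| = 8.98×10⁻⁵ × 0.805 × 38.0 = 2.75×10⁻³ Pa/m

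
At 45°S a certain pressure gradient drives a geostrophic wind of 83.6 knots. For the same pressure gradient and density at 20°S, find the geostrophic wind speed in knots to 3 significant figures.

173 knots

With the same pressure gradient and density, V_g ∝ 1/f ∝ 1/sin φ.
V₂ = V₁ · sin φ₁ / sin φ₂ = 83.6 × sin 45° / sin 20°
V₂ = 83.6 × 0.7071/0.3420 = 173 knots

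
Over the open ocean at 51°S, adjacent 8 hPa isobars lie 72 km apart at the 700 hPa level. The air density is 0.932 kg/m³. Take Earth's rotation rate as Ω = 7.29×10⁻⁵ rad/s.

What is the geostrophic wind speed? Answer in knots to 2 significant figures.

Coriolis parameter at 51°S:
f = 2Ω sin φ = 2 × 7.29×10⁻⁵ × sin 51° = 1.13×10⁻⁴ s⁻¹
Pressure gradient: |∂P/∂n| = 800 Pa / 72000 m = 1.11×10⁻² Pa/m
Geostrophic balance (pressure-gradient force = Coriolis force):
V_g = (1/(fρ)) |∂P/∂n| = 1.11×10⁻² / (1.13×10⁻⁴ × 0.932) = 105 m/s
Converting: 105 m/s × 1.944 = 200 knots

200 knots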